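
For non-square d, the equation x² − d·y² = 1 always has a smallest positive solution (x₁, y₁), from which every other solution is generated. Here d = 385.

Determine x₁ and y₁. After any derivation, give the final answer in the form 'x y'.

√385 → a₀=19, period (1,1,1,1,1,…,1,1,38); ℓ=16 even so k=15
i=0: a=19 ⇒ p=19, q=1
…
i=3: a=1 ⇒ p=59, q=3
…
i=5: a=1 ⇒ p=157, q=8
…
i=7: a=1 ⇒ p=726, q=37
…
i=9: a=1 ⇒ p=2747, q=140
i=10: a=3 ⇒ p=10262, q=523
…
i=12: a=1 ⇒ p=23271, q=1186
…
i=14: a=1 ⇒ p=59551, q=3035
i=15: a=1 ⇒ p=95831, q=4884
(x₁, y₁) = (95831, 4884);  95831² − 385·4884² = 1 ✓

95831 4884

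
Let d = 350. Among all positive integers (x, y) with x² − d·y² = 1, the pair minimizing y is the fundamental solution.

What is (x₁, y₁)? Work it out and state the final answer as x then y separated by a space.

449 24

d=350: √d = [18; 1,2,2,2,1,36] (ℓ=6, even), read p_5/q_5
i=0: a=18 ⇒ p=18, q=1
i=1: a=1 ⇒ p=19, q=1
i=2: a=2 ⇒ p=56, q=3
i=3: a=2 ⇒ p=131, q=7
i=4: a=2 ⇒ p=318, q=17
i=5: a=1 ⇒ p=449, q=24
fundamental: x₁=449, y₁=24  (since 201601 − 350·576 = 1)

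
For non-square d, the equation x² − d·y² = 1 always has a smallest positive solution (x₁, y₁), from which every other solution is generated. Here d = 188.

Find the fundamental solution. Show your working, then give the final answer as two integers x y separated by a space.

4607 336

√188 → a₀=13, period (1,2,2,6,2,2,1,26); ℓ=8 even so k=7
a_0=13:  p_0=13·1+0=13,  q_0=13·0+1=1
a_1=1:  p_1=1·13+1=14,  q_1=1·1+0=1
a_2=2:  p_2=2·14+13=41,  q_2=2·1+1=3
a_3=2:  p_3=2·41+14=96,  q_3=2·3+1=7
…
a_5=2:  p_5=2·617+96=1330,  q_5=2·45+7=97
a_6=2:  p_6=2·1330+617=3277,  q_6=2·97+45=239
a_7=1:  p_7=1·3277+1330=4607,  q_7=1·239+97=336
→ (4607, 336).  Check: 4607²=21224449, 188·336²=21224448, difference 1.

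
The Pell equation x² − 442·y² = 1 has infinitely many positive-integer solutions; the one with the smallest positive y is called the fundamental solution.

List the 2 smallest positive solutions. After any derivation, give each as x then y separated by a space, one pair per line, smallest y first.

[21; 42] for √442; ℓ=1 ⇒ convergent index 1
step 0: (21, 1)  from 21·(1,0) + (0,1)
step 1: (883, 42)  from 42·(21,1) + (1,0)
→ (883, 42).  Check: 883²=779689, 442·42²=779688, difference 1.
n=2: (883,42)∘(883,42) = (883·883+442·42·42, 883·42+42·883) = (1559377,74172)

883 42
1559377 74172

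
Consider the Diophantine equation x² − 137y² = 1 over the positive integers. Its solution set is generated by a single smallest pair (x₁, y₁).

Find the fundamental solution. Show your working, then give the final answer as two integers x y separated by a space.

6083073 519712

√137 = [11; 1,2,2,1,1,2,2,1,22, …], period ℓ=9 (odd) → k=17
a_0=11:  p_0=11·1+0=11,  q_0=11·0+1=1
a_1=1:  p_1=1·11+1=12,  q_1=1·1+0=1
a_2=2:  p_2=2·12+11=35,  q_2=2·1+1=3
a_3=2:  p_3=2·35+12=82,  q_3=2·3+1=7
a_4=1:  p_4=1·82+35=117,  q_4=1·7+3=10
a_5=1:  p_5=1·117+82=199,  q_5=1·10+7=17
a_6=2:  p_6=2·199+117=515,  q_6=2·17+10=44
…
a_8=1:  p_8=1·1229+515=1744,  q_8=1·105+44=149
…
a_11=2:  p_11=2·41341+39597=122279,  q_11=2·3532+3383=10447
…
a_13=1:  p_13=1·285899+122279=408178,  q_13=1·24426+10447=34873
…
a_16=2:  p_16=2·1796332+694077=4286741,  q_16=2·153471+59299=366241
a_17=1:  p_17=1·4286741+1796332=6083073,  q_17=1·366241+153471=519712
(x₁, y₁) = (6083073, 519712);  6083073² − 137·519712² = 1 ✓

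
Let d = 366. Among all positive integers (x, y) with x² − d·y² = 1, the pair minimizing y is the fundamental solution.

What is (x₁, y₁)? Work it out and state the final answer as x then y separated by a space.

907925 47458

√366 → a₀=19, period (7,1,1,1,2,12,2,1,1,1,7,38); ℓ=12 even so k=11
i=0: a=19 ⇒ p=19, q=1
i=1: a=7 ⇒ p=134, q=7
i=2: a=1 ⇒ p=153, q=8
i=3: a=1 ⇒ p=287, q=15
i=4: a=1 ⇒ p=440, q=23
i=5: a=2 ⇒ p=1167, q=61
…
i=7: a=2 ⇒ p=30055, q=1571
…
i=9: a=1 ⇒ p=74554, q=3897
i=10: a=1 ⇒ p=119053, q=6223
i=11: a=7 ⇒ p=907925, q=47458
fundamental: x₁=907925, y₁=47458  (since 824327805625 − 366·2252261764 = 1)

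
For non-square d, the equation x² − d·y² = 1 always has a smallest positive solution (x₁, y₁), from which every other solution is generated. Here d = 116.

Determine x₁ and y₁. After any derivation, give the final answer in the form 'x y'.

9801 910

[10; 1,3,2,1,4,1,2,3,1,20] for √116; ℓ=10 ⇒ convergent index 9
a_0=10:  p_0=10·1+0=10,  q_0=10·0+1=1
a_1=1:  p_1=1·10+1=11,  q_1=1·1+0=1
a_2=3:  p_2=3·11+10=43,  q_2=3·1+1=4
a_3=2:  p_3=2·43+11=97,  q_3=2·4+1=9
a_4=1:  p_4=1·97+43=140,  q_4=1·9+4=13
a_5=4:  p_5=4·140+97=657,  q_5=4·13+9=61
a_6=1:  p_6=1·657+140=797,  q_6=1·61+13=74
a_7=2:  p_7=2·797+657=2251,  q_7=2·74+61=209
a_8=3:  p_8=3·2251+797=7550,  q_8=3·209+74=701
a_9=1:  p_9=1·7550+2251=9801,  q_9=1·701+209=910
(x₁, y₁) = (9801, 910);  9801² − 116·910² = 1 ✓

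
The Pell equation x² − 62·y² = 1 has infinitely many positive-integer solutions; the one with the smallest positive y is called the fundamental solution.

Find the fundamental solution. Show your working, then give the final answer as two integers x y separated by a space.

63 8

√62 → a₀=7, period (1,6,1,14); ℓ=4 even so k=3
step 0: (7, 1)  from 7·(1,0) + (0,1)
step 1: (8, 1)  from 1·(7,1) + (1,0)
step 2: (55, 7)  from 6·(8,1) + (7,1)
step 3: (63, 8)  from 1·(55,7) + (8,1)
→ (63, 8).  Check: 63²=3969, 62·8²=3968, difference 1.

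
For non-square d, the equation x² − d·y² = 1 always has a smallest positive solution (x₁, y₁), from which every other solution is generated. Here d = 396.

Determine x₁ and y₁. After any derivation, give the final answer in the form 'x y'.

[19; 1,8,1,38] for √396; ℓ=4 ⇒ convergent index 3
k=0  a_k=19  p_k/q_k = 19/1
k=1  a_k=1  p_k/q_k = 20/1
k=2  a_k=8  p_k/q_k = 179/9
k=3  a_k=1  p_k/q_k = 199/10
(x₁, y₁) = (199, 10);  199² − 396·10² = 1 ✓

199 10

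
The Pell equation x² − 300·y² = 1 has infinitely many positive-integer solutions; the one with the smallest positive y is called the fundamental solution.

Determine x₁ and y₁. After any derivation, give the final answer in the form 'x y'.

√300 → a₀=17, period (3,8,3,34); ℓ=4 even so k=3
step 0: (17, 1)  from 17·(1,0) + (0,1)
step 1: (52, 3)  from 3·(17,1) + (1,0)
step 2: (433, 25)  from 8·(52,3) + (17,1)
step 3: (1351, 78)  from 3·(433,25) + (52,3)
→ (1351, 78).  Check: 1351²=1825201, 300·78²=1825200, difference 1.

1351 78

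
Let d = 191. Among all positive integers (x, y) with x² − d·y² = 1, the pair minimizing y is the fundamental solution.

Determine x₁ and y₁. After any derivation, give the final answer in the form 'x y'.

8994000 650783

[13; 1,4,1,1,3,…,4,1,26] for √191; ℓ=16 ⇒ convergent index 15
i=0: a=13 ⇒ p=13, q=1
i=1: a=1 ⇒ p=14, q=1
…
i=3: a=1 ⇒ p=83, q=6
i=4: a=1 ⇒ p=152, q=11
…
i=6: a=2 ⇒ p=1230, q=89
…
i=10: a=2 ⇒ p=207083, q=14984
…
i=13: a=1 ⇒ p=1616447, q=116962
i=14: a=4 ⇒ p=7377553, q=533821
i=15: a=1 ⇒ p=8994000, q=650783
(x₁, y₁) = (8994000, 650783);  8994000² − 191·650783² = 1 ✓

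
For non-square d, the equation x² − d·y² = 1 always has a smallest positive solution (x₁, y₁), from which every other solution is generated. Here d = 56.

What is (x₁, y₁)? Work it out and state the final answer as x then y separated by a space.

√56 → a₀=7, period (2,14); ℓ=2 even so k=1
i=0: a=7 ⇒ p=7, q=1
i=1: a=2 ⇒ p=15, q=2
→ (15, 2).  Check: 15²=225, 56·2²=224, difference 1.

15 2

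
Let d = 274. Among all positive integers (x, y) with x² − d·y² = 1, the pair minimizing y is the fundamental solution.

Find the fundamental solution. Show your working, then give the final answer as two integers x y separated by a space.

3959299 239190

√274 = [16; 1,1,4,4,1,1,32, …], period ℓ=7 (odd) → k=13
step 0: (16, 1)  from 16·(1,0) + (0,1)
step 1: (17, 1)  from 1·(16,1) + (1,0)
…
step 4: (629, 38)  from 4·(149,9) + (33,2)
step 5: (778, 47)  from 1·(629,38) + (149,9)
…
step 9: (93011, 5619)  from 1·(47209,2852) + (45802,2767)
…
step 11: (1770023, 106931)  from 4·(419253,25328) + (93011,5619)
step 12: (2189276, 132259)  from 1·(1770023,106931) + (419253,25328)
step 13: (3959299, 239190)  from 1·(2189276,132259) + (1770023,106931)
→ (3959299, 239190).  Check: 3959299²=15676048571401, 274·239190²=15676048571400, difference 1.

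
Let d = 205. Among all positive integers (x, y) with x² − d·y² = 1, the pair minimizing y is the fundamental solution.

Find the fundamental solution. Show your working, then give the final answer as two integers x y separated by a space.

[14; 3,6,1,4,1,6,3,28] for √205; ℓ=8 ⇒ convergent index 7
i=0: a=14 ⇒ p=14, q=1
…
i=2: a=6 ⇒ p=272, q=19
…
i=6: a=6 ⇒ p=12614, q=881
i=7: a=3 ⇒ p=39689, q=2772
(x₁, y₁) = (39689, 2772);  39689² − 205·2772² = 1 ✓

39689 2772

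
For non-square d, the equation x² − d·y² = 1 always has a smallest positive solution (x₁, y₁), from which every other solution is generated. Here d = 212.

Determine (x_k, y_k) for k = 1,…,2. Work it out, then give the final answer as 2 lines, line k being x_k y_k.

66249 4550
8777860001 602865900

d=212: √d = [14; 1,1,3,1,1,…,1,1,28] (ℓ=14, even), read p_13/q_13
i=0: a=14 ⇒ p=14, q=1
…
i=5: a=1 ⇒ p=233, q=16
…
i=8: a=1 ⇒ p=2781, q=191
i=9: a=1 ⇒ p=5198, q=357
…
i=12: a=1 ⇒ p=37114, q=2549
i=13: a=1 ⇒ p=66249, q=4550
→ (66249, 4550).  Check: 66249²=4388930001, 212·4550²=4388930000, difference 1.
(66249+4550√212)^2 = 8777860001 + 602865900√212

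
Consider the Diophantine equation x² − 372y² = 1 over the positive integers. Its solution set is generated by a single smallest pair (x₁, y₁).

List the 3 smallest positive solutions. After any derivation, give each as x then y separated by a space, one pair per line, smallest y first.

√372 = [19; 3,2,12,2,3,38, …], period ℓ=6 (even) → k=5
step 0: (19, 1)  from 19·(1,0) + (0,1)
step 1: (58, 3)  from 3·(19,1) + (1,0)
step 2: (135, 7)  from 2·(58,3) + (19,1)
…
step 4: (3491, 181)  from 2·(1678,87) + (135,7)
step 5: (12151, 630)  from 3·(3491,181) + (1678,87)
fundamental: x₁=12151, y₁=630  (since 147646801 − 372·396900 = 1)
(x_2, y_2) = (12151·12151 + 372·630·630, 12151·630 + 630·12151) = (295293601, 15310260)
(x_3, y_3) = (12151·295293601 + 372·630·15310260, 12151·15310260 + 630·295293601) = (7176225079351, 372069937890)

12151 630
295293601 15310260
7176225079351 372069937890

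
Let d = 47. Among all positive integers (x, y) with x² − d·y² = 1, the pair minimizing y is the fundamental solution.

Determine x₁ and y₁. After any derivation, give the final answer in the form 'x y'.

48 7

d=47: √d = [6; 1,5,1,12] (ℓ=4, even), read p_3/q_3
step 0: (6, 1)  from 6·(1,0) + (0,1)
…
step 2: (41, 6)  from 5·(7,1) + (6,1)
step 3: (48, 7)  from 1·(41,6) + (7,1)
(x₁, y₁) = (48, 7);  48² − 47·7² = 1 ✓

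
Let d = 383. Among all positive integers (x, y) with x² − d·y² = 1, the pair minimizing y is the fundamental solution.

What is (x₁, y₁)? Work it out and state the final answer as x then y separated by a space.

d=383: √d = [19; 1,1,3,19,3,1,1,38] (ℓ=8, even), read p_7/q_7
i=0: a=19 ⇒ p=19, q=1
…
i=6: a=1 ⇒ p=10705, q=547
i=7: a=1 ⇒ p=18768, q=959
→ (18768, 959).  Check: 18768²=352237824, 383·959²=352237823, difference 1.

18768 959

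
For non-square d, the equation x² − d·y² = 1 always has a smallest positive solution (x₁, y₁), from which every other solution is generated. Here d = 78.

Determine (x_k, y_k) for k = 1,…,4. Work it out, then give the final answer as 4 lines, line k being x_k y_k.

53 6
5617 636
595349 67410
63101377 7144824

√78 → a₀=8, period (1,4,1,16); ℓ=4 even so k=3
a_0=8:  p_0=8·1+0=8,  q_0=8·0+1=1
…
a_2=4:  p_2=4·9+8=44,  q_2=4·1+1=5
a_3=1:  p_3=1·44+9=53,  q_3=1·5+1=6
fundamental: x₁=53, y₁=6  (since 2809 − 78·36 = 1)
k=2:  x_2 = 53·53+78·6·6 = 5617,  y_2 = 53·6+6·53 = 636
k=3:  x_3 = 53·5617+78·6·636 = 595349,  y_3 = 53·636+6·5617 = 67410
k=4:  x_4 = 53·595349+78·6·67410 = 63101377,  y_4 = 53·67410+6·595349 = 7144824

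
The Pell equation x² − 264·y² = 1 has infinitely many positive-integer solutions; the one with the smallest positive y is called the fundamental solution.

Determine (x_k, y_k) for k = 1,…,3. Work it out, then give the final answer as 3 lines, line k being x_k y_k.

65 4
8449 520
1098305 67596

√264 → a₀=16, period (4,32); ℓ=2 even so k=1
step 0: (16, 1)  from 16·(1,0) + (0,1)
step 1: (65, 4)  from 4·(16,1) + (1,0)
fundamental: x₁=65, y₁=4  (since 4225 − 264·16 = 1)
n=2: (65,4)∘(65,4) = (65·65+264·4·4, 65·4+4·65) = (8449,520)
n=3: (8449,520)∘(65,4) = (65·8449+264·4·520, 65·520+4·8449) = (1098305,67596)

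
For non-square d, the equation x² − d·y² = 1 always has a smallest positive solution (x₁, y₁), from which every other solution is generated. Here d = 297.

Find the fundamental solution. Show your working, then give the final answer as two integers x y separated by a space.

√297 = [17; 4,3,1,1,2,1,1,3,4,34, …], period ℓ=10 (even) → k=9
i=0: a=17 ⇒ p=17, q=1
i=1: a=4 ⇒ p=69, q=4
…
i=3: a=1 ⇒ p=293, q=17
i=4: a=1 ⇒ p=517, q=30
i=5: a=2 ⇒ p=1327, q=77
i=6: a=1 ⇒ p=1844, q=107
i=7: a=1 ⇒ p=3171, q=184
i=8: a=3 ⇒ p=11357, q=659
i=9: a=4 ⇒ p=48599, q=2820
(x₁, y₁) = (48599, 2820);  48599² − 297·2820² = 1 ✓

48599 2820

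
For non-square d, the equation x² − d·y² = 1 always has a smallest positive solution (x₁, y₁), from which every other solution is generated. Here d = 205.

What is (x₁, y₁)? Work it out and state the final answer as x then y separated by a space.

39689 2772

√205 → a₀=14, period (3,6,1,4,1,6,3,28); ℓ=8 even so k=7
k=0  a_k=14  p_k/q_k = 14/1
…
k=2  a_k=6  p_k/q_k = 272/19
…
k=4  a_k=4  p_k/q_k = 1532/107
k=5  a_k=1  p_k/q_k = 1847/129
k=6  a_k=6  p_k/q_k = 12614/881
k=7  a_k=3  p_k/q_k = 39689/2772
→ (39689, 2772).  Check: 39689²=1575216721, 205·2772²=1575216720, difference 1.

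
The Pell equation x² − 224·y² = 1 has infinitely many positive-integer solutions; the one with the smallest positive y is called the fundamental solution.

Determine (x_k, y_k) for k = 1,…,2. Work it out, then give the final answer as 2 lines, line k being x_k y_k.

15 1
449 30

√224 = [14; 1,28, …], period ℓ=2 (even) → k=1
a_0=14:  p_0=14·1+0=14,  q_0=14·0+1=1
a_1=1:  p_1=1·14+1=15,  q_1=1·1+0=1
fundamental: x₁=15, y₁=1  (since 225 − 224·1 = 1)
(15+1√224)^2 = 449 + 30√224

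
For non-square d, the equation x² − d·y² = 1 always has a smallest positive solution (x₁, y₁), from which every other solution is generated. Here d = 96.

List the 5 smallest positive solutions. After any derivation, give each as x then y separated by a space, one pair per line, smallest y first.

√96 = [9; 1,3,1,18, …], period ℓ=4 (even) → k=3
step 0: (9, 1)  from 9·(1,0) + (0,1)
step 1: (10, 1)  from 1·(9,1) + (1,0)
step 2: (39, 4)  from 3·(10,1) + (9,1)
step 3: (49, 5)  from 1·(39,4) + (10,1)
(x₁, y₁) = (49, 5);  49² − 96·5² = 1 ✓
(49+5√96)^2 = 4801 + 490√96
(49+5√96)^3 = 470449 + 48015√96
(49+5√96)^4 = 46099201 + 4704980√96
(49+5√96)^5 = 4517251249 + 461040025√96

49 5
4801 490
470449 48015
46099201 4704980
4517251249 461040025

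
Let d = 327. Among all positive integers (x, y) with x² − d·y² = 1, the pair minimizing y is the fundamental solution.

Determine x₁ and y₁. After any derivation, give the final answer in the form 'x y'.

[18; 12,36] for √327; ℓ=2 ⇒ convergent index 1
a_0=18:  p_0=18·1+0=18,  q_0=18·0+1=1
a_1=12:  p_1=12·18+1=217,  q_1=12·1+0=12
→ (217, 12).  Check: 217²=47089, 327·12²=47088, difference 1.

217 12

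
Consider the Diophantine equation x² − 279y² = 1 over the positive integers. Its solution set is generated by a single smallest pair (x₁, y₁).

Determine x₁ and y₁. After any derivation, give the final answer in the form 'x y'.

1520 91

d=279: √d = [16; 1,2,2,1,2,2,1,32] (ℓ=8, even), read p_7/q_7
i=0: a=16 ⇒ p=16, q=1
…
i=5: a=2 ⇒ p=451, q=27
i=6: a=2 ⇒ p=1069, q=64
i=7: a=1 ⇒ p=1520, q=91
fundamental: x₁=1520, y₁=91  (since 2310400 − 279·8281 = 1)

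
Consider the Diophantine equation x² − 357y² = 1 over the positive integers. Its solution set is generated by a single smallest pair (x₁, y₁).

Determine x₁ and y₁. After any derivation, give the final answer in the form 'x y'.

d=357: √d = [18; 1,8,2,8,1,36] (ℓ=6, even), read p_5/q_5
a_0=18:  p_0=18·1+0=18,  q_0=18·0+1=1
…
a_3=2:  p_3=2·170+19=359,  q_3=2·9+1=19
a_4=8:  p_4=8·359+170=3042,  q_4=8·19+9=161
a_5=1:  p_5=1·3042+359=3401,  q_5=1·161+19=180
fundamental: x₁=3401, y₁=180  (since 11566801 − 357·32400 = 1)

3401 180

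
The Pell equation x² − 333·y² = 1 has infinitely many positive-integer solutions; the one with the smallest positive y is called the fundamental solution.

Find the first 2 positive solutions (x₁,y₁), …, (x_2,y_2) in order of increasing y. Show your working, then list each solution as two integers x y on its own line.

73 4
10657 584

d=333: √d = [18; 4,36] (ℓ=2, even), read p_1/q_1
a_0=18:  p_0=18·1+0=18,  q_0=18·0+1=1
a_1=4:  p_1=4·18+1=73,  q_1=4·1+0=4
fundamental: x₁=73, y₁=4  (since 5329 − 333·16 = 1)
n=2: (73,4)∘(73,4) = (73·73+333·4·4, 73·4+4·73) = (10657,584)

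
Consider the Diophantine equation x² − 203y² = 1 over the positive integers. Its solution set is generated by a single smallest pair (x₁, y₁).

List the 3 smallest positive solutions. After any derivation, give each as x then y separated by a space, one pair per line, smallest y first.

57 4
6497 456
740601 51980

[14; 4,28] for √203; ℓ=2 ⇒ convergent index 1
i=0: a=14 ⇒ p=14, q=1
i=1: a=4 ⇒ p=57, q=4
fundamental: x₁=57, y₁=4  (since 3249 − 203·16 = 1)
(57+4√203)^2 = 6497 + 456√203
(57+4√203)^3 = 740601 + 51980√203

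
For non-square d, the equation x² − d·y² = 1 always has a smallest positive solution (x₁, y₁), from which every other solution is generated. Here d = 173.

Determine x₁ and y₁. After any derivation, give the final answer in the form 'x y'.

d=173: √d = [13; 6,1,1,6,26] (ℓ=5, odd), read p_9/q_9
k=0  a_k=13  p_k/q_k = 13/1
…
k=3  a_k=1  p_k/q_k = 171/13
…
k=8  a_k=1  p_k/q_k = 382343/29069
k=9  a_k=6  p_k/q_k = 2499849/190060
→ (2499849, 190060).  Check: 2499849²=6249245022801, 173·190060²=6249245022800, difference 1.

2499849 190060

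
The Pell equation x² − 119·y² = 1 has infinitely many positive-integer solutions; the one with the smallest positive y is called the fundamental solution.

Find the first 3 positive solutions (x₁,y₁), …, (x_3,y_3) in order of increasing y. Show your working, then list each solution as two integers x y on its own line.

120 11
28799 2640
6911640 633589

√119 → a₀=10, period (1,9,1,20); ℓ=4 even so k=3
i=0: a=10 ⇒ p=10, q=1
i=1: a=1 ⇒ p=11, q=1
i=2: a=9 ⇒ p=109, q=10
i=3: a=1 ⇒ p=120, q=11
→ (120, 11).  Check: 120²=14400, 119·11²=14399, difference 1.
k=2:  x_2 = 120·120+119·11·11 = 28799,  y_2 = 120·11+11·120 = 2640
k=3:  x_3 = 120·28799+119·11·2640 = 6911640,  y_3 = 120·2640+11·28799 = 633589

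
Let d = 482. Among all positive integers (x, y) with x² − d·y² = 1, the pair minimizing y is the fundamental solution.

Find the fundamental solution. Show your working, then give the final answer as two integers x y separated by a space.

483 22

√482 = [21; 1,20,1,42, …], period ℓ=4 (even) → k=3
a_0=21:  p_0=21·1+0=21,  q_0=21·0+1=1
…
a_2=20:  p_2=20·22+21=461,  q_2=20·1+1=21
a_3=1:  p_3=1·461+22=483,  q_3=1·21+1=22
(x₁, y₁) = (483, 22);  483² − 482·22² = 1 ✓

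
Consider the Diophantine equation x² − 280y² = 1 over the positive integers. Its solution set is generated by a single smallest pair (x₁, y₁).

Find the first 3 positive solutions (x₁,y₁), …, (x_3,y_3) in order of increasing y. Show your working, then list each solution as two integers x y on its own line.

√280 → a₀=16, period (1,2,1,2,1,32); ℓ=6 even so k=5
step 0: (16, 1)  from 16·(1,0) + (0,1)
step 1: (17, 1)  from 1·(16,1) + (1,0)
step 2: (50, 3)  from 2·(17,1) + (16,1)
…
step 4: (184, 11)  from 2·(67,4) + (50,3)
step 5: (251, 15)  from 1·(184,11) + (67,4)
→ (251, 15).  Check: 251²=63001, 280·15²=63000, difference 1.
(x_2, y_2) = (251·251 + 280·15·15, 251·15 + 15·251) = (126001, 7530)
(x_3, y_3) = (251·126001 + 280·15·7530, 251·7530 + 15·126001) = (63252251, 3780045)

251 15
126001 7530
63252251 3780045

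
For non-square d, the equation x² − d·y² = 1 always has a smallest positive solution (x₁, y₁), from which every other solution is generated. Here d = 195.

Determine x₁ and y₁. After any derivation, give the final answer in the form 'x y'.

√195 → a₀=13, period (1,26); ℓ=2 even so k=1
i=0: a=13 ⇒ p=13, q=1
i=1: a=1 ⇒ p=14, q=1
fundamental: x₁=14, y₁=1  (since 196 − 195·1 = 1)

14 1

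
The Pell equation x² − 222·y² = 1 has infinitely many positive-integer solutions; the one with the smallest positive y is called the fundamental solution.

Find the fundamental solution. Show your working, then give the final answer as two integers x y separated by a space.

d=222: √d = [14; 1,8,1,28] (ℓ=4, even), read p_3/q_3
k=0  a_k=14  p_k/q_k = 14/1
…
k=2  a_k=8  p_k/q_k = 134/9
k=3  a_k=1  p_k/q_k = 149/10
fundamental: x₁=149, y₁=10  (since 22201 − 222·100 = 1)

149 10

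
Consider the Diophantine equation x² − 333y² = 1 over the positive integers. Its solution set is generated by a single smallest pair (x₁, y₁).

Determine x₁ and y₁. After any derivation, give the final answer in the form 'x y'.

√333 → a₀=18, period (4,36); ℓ=2 even so k=1
step 0: (18, 1)  from 18·(1,0) + (0,1)
step 1: (73, 4)  from 4·(18,1) + (1,0)
fundamental: x₁=73, y₁=4  (since 5329 − 333·16 = 1)

73 4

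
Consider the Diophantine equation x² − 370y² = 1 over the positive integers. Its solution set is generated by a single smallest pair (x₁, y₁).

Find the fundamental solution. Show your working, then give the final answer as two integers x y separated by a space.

213859 11118

[19; 4,4,38] for √370; ℓ=3 ⇒ convergent index 5
k=0  a_k=19  p_k/q_k = 19/1
…
k=3  a_k=38  p_k/q_k = 12503/650
k=4  a_k=4  p_k/q_k = 50339/2617
k=5  a_k=4  p_k/q_k = 213859/11118
(x₁, y₁) = (213859, 11118);  213859² − 370·11118² = 1 ✓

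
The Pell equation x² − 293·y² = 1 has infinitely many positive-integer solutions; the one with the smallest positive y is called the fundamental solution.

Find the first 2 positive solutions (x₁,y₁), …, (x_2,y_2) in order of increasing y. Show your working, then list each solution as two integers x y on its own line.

d=293: √d = [17; 8,1,1,8,34] (ℓ=5, odd), read p_9/q_9
k=0  a_k=17  p_k/q_k = 17/1
k=1  a_k=8  p_k/q_k = 137/8
k=2  a_k=1  p_k/q_k = 154/9
k=3  a_k=1  p_k/q_k = 291/17
k=4  a_k=8  p_k/q_k = 2482/145
k=5  a_k=34  p_k/q_k = 84679/4947
k=6  a_k=8  p_k/q_k = 679914/39721
…
k=8  a_k=1  p_k/q_k = 1444507/84389
k=9  a_k=8  p_k/q_k = 12320649/719780
(x₁, y₁) = (12320649, 719780);  12320649² − 293·719780² = 1 ✓
k=2:  x_2 = 12320649·12320649+293·719780·719780 = 303596783562401,  y_2 = 12320649·719780+719780·12320649 = 17736313474440

12320649 719780
303596783562401 17736313474440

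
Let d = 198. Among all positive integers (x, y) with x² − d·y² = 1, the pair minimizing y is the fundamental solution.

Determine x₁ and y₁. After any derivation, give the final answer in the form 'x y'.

197 14

d=198: √d = [14; 14,28] (ℓ=2, even), read p_1/q_1
i=0: a=14 ⇒ p=14, q=1
i=1: a=14 ⇒ p=197, q=14
(x₁, y₁) = (197, 14);  197² − 198·14² = 1 ✓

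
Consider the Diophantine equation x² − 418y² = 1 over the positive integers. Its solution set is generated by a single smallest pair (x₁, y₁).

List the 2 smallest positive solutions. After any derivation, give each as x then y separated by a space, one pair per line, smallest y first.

[20; 2,4,20,4,2,40] for √418; ℓ=6 ⇒ convergent index 5
step 0: (20, 1)  from 20·(1,0) + (0,1)
step 1: (41, 2)  from 2·(20,1) + (1,0)
step 2: (184, 9)  from 4·(41,2) + (20,1)
step 3: (3721, 182)  from 20·(184,9) + (41,2)
step 4: (15068, 737)  from 4·(3721,182) + (184,9)
step 5: (33857, 1656)  from 2·(15068,737) + (3721,182)
(x₁, y₁) = (33857, 1656);  33857² − 418·1656² = 1 ✓
(33857+1656√418)^2 = 2292592897 + 112134384√418

33857 1656
2292592897 112134384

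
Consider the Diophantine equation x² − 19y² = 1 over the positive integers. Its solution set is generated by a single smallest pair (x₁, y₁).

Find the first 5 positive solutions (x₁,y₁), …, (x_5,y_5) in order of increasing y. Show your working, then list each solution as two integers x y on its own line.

170 39
57799 13260
19651490 4508361
6681448801 1532829480
2271672940850 521157514839

[4; 2,1,3,1,2,8] for √19; ℓ=6 ⇒ convergent index 5
k=0  a_k=4  p_k/q_k = 4/1
…
k=2  a_k=1  p_k/q_k = 13/3
…
k=4  a_k=1  p_k/q_k = 61/14
k=5  a_k=2  p_k/q_k = 170/39
→ (170, 39).  Check: 170²=28900, 19·39²=28899, difference 1.
(170+39√19)^2 = 57799 + 13260√19
(170+39√19)^3 = 19651490 + 4508361√19
(170+39√19)^4 = 6681448801 + 1532829480√19
(170+39√19)^5 = 2271672940850 + 521157514839√19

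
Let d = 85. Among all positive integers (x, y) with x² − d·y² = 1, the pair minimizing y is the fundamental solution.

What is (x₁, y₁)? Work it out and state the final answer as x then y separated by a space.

√85 → a₀=9, period (4,1,1,4,18); ℓ=5 odd so k=9
i=0: a=9 ⇒ p=9, q=1
…
i=5: a=18 ⇒ p=6887, q=747
…
i=7: a=1 ⇒ p=34813, q=3776
i=8: a=1 ⇒ p=62739, q=6805
i=9: a=4 ⇒ p=285769, q=30996
(x₁, y₁) = (285769, 30996);  285769² − 85·30996² = 1 ✓

285769 30996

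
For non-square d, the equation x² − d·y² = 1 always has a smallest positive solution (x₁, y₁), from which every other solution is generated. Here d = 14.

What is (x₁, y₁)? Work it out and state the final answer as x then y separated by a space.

15 4

√14 = [3; 1,2,1,6, …], period ℓ=4 (even) → k=3
k=0  a_k=3  p_k/q_k = 3/1
…
k=2  a_k=2  p_k/q_k = 11/3
k=3  a_k=1  p_k/q_k = 15/4
→ (15, 4).  Check: 15²=225, 14·4²=224, difference 1.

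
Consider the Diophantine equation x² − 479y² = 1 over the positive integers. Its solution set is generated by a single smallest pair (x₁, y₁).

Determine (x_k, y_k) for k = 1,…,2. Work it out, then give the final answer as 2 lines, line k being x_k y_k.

[21; 1,7,1,3,2,21,2,3,1,7,1,42] for √479; ℓ=12 ⇒ convergent index 11
a_0=21:  p_0=21·1+0=21,  q_0=21·0+1=1
a_1=1:  p_1=1·21+1=22,  q_1=1·1+0=1
…
a_4=3:  p_4=3·197+175=766,  q_4=3·9+8=35
a_5=2:  p_5=2·766+197=1729,  q_5=2·35+9=79
a_6=21:  p_6=21·1729+766=37075,  q_6=21·79+35=1694
a_7=2:  p_7=2·37075+1729=75879,  q_7=2·1694+79=3467
…
a_10=7:  p_10=7·340591+264712=2648849,  q_10=7·15562+12095=121029
a_11=1:  p_11=1·2648849+340591=2989440,  q_11=1·121029+15562=136591
fundamental: x₁=2989440, y₁=136591  (since 8936751513600 − 479·18657101281 = 1)
k=2:  x_2 = 2989440·2989440+479·136591·136591 = 17873503027199,  y_2 = 2989440·136591+136591·2989440 = 816661198080

2989440 136591
17873503027199 816661198080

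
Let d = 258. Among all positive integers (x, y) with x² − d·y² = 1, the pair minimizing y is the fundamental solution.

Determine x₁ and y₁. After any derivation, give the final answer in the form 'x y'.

√258 → a₀=16, period (16,32); ℓ=2 even so k=1
a_0=16:  p_0=16·1+0=16,  q_0=16·0+1=1
a_1=16:  p_1=16·16+1=257,  q_1=16·1+0=16
fundamental: x₁=257, y₁=16  (since 66049 − 258·256 = 1)

257 16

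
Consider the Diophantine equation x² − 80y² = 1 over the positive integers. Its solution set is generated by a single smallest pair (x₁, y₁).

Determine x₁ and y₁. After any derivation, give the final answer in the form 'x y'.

d=80: √d = [8; 1,16] (ℓ=2, even), read p_1/q_1
step 0: (8, 1)  from 8·(1,0) + (0,1)
step 1: (9, 1)  from 1·(8,1) + (1,0)
fundamental: x₁=9, y₁=1  (since 81 − 80·1 = 1)

9 1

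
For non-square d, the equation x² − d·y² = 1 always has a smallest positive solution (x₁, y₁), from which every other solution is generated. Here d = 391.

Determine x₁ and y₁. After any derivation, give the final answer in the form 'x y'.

[19; 1,3,2,2,1,…,3,1,38] for √391; ℓ=16 ⇒ convergent index 15
k=0  a_k=19  p_k/q_k = 19/1
k=1  a_k=1  p_k/q_k = 20/1
k=2  a_k=3  p_k/q_k = 79/4
k=3  a_k=2  p_k/q_k = 178/9
…
k=5  a_k=1  p_k/q_k = 613/31
k=6  a_k=1  p_k/q_k = 1048/53
k=7  a_k=2  p_k/q_k = 2709/137
…
k=9  a_k=2  p_k/q_k = 107747/5449
…
k=11  a_k=1  p_k/q_k = 268013/13554
k=12  a_k=2  p_k/q_k = 696292/35213
k=13  a_k=2  p_k/q_k = 1660597/83980
k=14  a_k=3  p_k/q_k = 5678083/287153
k=15  a_k=1  p_k/q_k = 7338680/371133
fundamental: x₁=7338680, y₁=371133  (since 53856224142400 − 391·137739703689 = 1)

7338680 371133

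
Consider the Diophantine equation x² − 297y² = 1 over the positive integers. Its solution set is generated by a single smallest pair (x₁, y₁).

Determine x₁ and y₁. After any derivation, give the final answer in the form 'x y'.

d=297: √d = [17; 4,3,1,1,2,1,1,3,4,34] (ℓ=10, even), read p_9/q_9
k=0  a_k=17  p_k/q_k = 17/1
k=1  a_k=4  p_k/q_k = 69/4
…
k=3  a_k=1  p_k/q_k = 293/17
k=4  a_k=1  p_k/q_k = 517/30
k=5  a_k=2  p_k/q_k = 1327/77
k=6  a_k=1  p_k/q_k = 1844/107
…
k=8  a_k=3  p_k/q_k = 11357/659
k=9  a_k=4  p_k/q_k = 48599/2820
→ (48599, 2820).  Check: 48599²=2361862801, 297·2820²=2361862800, difference 1.

48599 2820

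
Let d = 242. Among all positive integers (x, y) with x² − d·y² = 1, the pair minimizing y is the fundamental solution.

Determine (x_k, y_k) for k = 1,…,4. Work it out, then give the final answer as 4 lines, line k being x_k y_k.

19601 1260
768398401 49394520
30122754096401 1936363971780
1180872205318713601 75909340372325040

[15; 1,1,3,1,14,1,3,1,1,30] for √242; ℓ=10 ⇒ convergent index 9
step 0: (15, 1)  from 15·(1,0) + (0,1)
step 1: (16, 1)  from 1·(15,1) + (1,0)
…
step 3: (109, 7)  from 3·(31,2) + (16,1)
step 4: (140, 9)  from 1·(109,7) + (31,2)
…
step 6: (2209, 142)  from 1·(2069,133) + (140,9)
step 7: (8696, 559)  from 3·(2209,142) + (2069,133)
step 8: (10905, 701)  from 1·(8696,559) + (2209,142)
step 9: (19601, 1260)  from 1·(10905,701) + (8696,559)
(x₁, y₁) = (19601, 1260);  19601² − 242·1260² = 1 ✓
k=2:  x_2 = 19601·19601+242·1260·1260 = 768398401,  y_2 = 19601·1260+1260·19601 = 49394520
k=3:  x_3 = 19601·768398401+242·1260·49394520 = 30122754096401,  y_3 = 19601·49394520+1260·768398401 = 1936363971780
k=4:  x_4 = 19601·30122754096401+242·1260·1936363971780 = 1180872205318713601,  y_4 = 19601·1936363971780+1260·30122754096401 = 75909340372325040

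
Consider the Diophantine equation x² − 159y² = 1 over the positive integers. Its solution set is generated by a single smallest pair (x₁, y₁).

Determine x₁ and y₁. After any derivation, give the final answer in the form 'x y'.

1324 105

[12; 1,1,1,1,3,1,1,1,1,24] for √159; ℓ=10 ⇒ convergent index 9
i=0: a=12 ⇒ p=12, q=1
i=1: a=1 ⇒ p=13, q=1
i=2: a=1 ⇒ p=25, q=2
i=3: a=1 ⇒ p=38, q=3
…
i=6: a=1 ⇒ p=290, q=23
i=7: a=1 ⇒ p=517, q=41
i=8: a=1 ⇒ p=807, q=64
i=9: a=1 ⇒ p=1324, q=105
→ (1324, 105).  Check: 1324²=1752976, 159·105²=1752975, difference 1.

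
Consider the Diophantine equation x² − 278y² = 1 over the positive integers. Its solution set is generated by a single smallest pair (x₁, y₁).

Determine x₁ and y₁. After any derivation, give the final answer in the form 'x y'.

2501 150

d=278: √d = [16; 1,2,16,2,1,32] (ℓ=6, even), read p_5/q_5
k=0  a_k=16  p_k/q_k = 16/1
k=1  a_k=1  p_k/q_k = 17/1
k=2  a_k=2  p_k/q_k = 50/3
k=3  a_k=16  p_k/q_k = 817/49
k=4  a_k=2  p_k/q_k = 1684/101
k=5  a_k=1  p_k/q_k = 2501/150
(x₁, y₁) = (2501, 150);  2501² − 278·150² = 1 ✓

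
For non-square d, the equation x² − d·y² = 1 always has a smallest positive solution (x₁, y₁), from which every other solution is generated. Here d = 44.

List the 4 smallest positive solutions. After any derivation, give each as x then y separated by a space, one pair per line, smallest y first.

199 30
79201 11940
31521799 4752090
12545596801 1891319880

√44 = [6; 1,1,1,2,1,1,1,12, …], period ℓ=8 (even) → k=7
i=0: a=6 ⇒ p=6, q=1
…
i=4: a=2 ⇒ p=53, q=8
i=5: a=1 ⇒ p=73, q=11
i=6: a=1 ⇒ p=126, q=19
i=7: a=1 ⇒ p=199, q=30
→ (199, 30).  Check: 199²=39601, 44·30²=39600, difference 1.
n=2: (199,30)∘(199,30) = (199·199+44·30·30, 199·30+30·199) = (79201,11940)
n=3: (79201,11940)∘(199,30) = (199·79201+44·30·11940, 199·11940+30·79201) = (31521799,4752090)
n=4: (31521799,4752090)∘(199,30) = (199·31521799+44·30·4752090, 199·4752090+30·31521799) = (12545596801,1891319880)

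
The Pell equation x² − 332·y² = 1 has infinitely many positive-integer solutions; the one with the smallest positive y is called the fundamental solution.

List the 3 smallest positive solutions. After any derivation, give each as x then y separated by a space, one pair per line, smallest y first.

√332 → a₀=18, period (4,1,1,8,1,1,4,36); ℓ=8 even so k=7
i=0: a=18 ⇒ p=18, q=1
i=1: a=4 ⇒ p=73, q=4
i=2: a=1 ⇒ p=91, q=5
i=3: a=1 ⇒ p=164, q=9
…
i=6: a=1 ⇒ p=2970, q=163
i=7: a=4 ⇒ p=13447, q=738
fundamental: x₁=13447, y₁=738  (since 180821809 − 332·544644 = 1)
(13447+738√332)^2 = 361643617 + 19847772√332
(13447+738√332)^3 = 9726043422151 + 533785979430√332

13447 738
361643617 19847772
9726043422151 533785979430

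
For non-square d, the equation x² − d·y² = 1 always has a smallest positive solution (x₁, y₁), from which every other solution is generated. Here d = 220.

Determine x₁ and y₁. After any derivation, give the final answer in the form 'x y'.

[14; 1,4,1,28] for √220; ℓ=4 ⇒ convergent index 3
k=0  a_k=14  p_k/q_k = 14/1
…
k=2  a_k=4  p_k/q_k = 74/5
k=3  a_k=1  p_k/q_k = 89/6
(x₁, y₁) = (89, 6);  89² − 220·6² = 1 ✓

89 6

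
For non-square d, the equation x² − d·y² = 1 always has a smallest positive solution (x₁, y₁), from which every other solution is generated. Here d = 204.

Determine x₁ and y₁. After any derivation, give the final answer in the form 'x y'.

√204 = [14; 3,1,1,6,1,1,3,28, …], period ℓ=8 (even) → k=7
a_0=14:  p_0=14·1+0=14,  q_0=14·0+1=1
…
a_3=1:  p_3=1·57+43=100,  q_3=1·4+3=7
…
a_6=1:  p_6=1·757+657=1414,  q_6=1·53+46=99
a_7=3:  p_7=3·1414+757=4999,  q_7=3·99+53=350
(x₁, y₁) = (4999, 350);  4999² − 204·350² = 1 ✓

4999 350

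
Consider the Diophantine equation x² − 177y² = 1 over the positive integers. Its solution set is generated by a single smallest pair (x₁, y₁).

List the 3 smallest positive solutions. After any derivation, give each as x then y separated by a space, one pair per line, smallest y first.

62423 4692
7793261857 585777432
972957569736599 73131969270780

[13; 3,3,2,8,2,3,3,26] for √177; ℓ=8 ⇒ convergent index 7
step 0: (13, 1)  from 13·(1,0) + (0,1)
…
step 3: (306, 23)  from 2·(133,10) + (40,3)
step 4: (2581, 194)  from 8·(306,23) + (133,10)
step 5: (5468, 411)  from 2·(2581,194) + (306,23)
step 6: (18985, 1427)  from 3·(5468,411) + (2581,194)
step 7: (62423, 4692)  from 3·(18985,1427) + (5468,411)
(x₁, y₁) = (62423, 4692);  62423² − 177·4692² = 1 ✓
k=2:  x_2 = 62423·62423+177·4692·4692 = 7793261857,  y_2 = 62423·4692+4692·62423 = 585777432
k=3:  x_3 = 62423·7793261857+177·4692·585777432 = 972957569736599,  y_3 = 62423·585777432+4692·7793261857 = 73131969270780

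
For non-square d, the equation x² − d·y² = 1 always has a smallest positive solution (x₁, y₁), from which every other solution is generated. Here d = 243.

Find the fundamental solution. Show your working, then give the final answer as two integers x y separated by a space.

70226 4505

√243 = [15; 1,1,2,3,15,3,2,1,1,30, …], period ℓ=10 (even) → k=9
i=0: a=15 ⇒ p=15, q=1
i=1: a=1 ⇒ p=16, q=1
i=2: a=1 ⇒ p=31, q=2
…
i=6: a=3 ⇒ p=12424, q=797
…
i=8: a=1 ⇒ p=41325, q=2651
i=9: a=1 ⇒ p=70226, q=4505
fundamental: x₁=70226, y₁=4505  (since 4931691076 − 243·20295025 = 1)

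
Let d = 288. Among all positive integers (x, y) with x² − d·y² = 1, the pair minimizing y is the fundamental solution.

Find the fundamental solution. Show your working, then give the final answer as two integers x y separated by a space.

d=288: √d = [16; 1,32] (ℓ=2, even), read p_1/q_1
step 0: (16, 1)  from 16·(1,0) + (0,1)
step 1: (17, 1)  from 1·(16,1) + (1,0)
→ (17, 1).  Check: 17²=289, 288·1²=288, difference 1.

17 1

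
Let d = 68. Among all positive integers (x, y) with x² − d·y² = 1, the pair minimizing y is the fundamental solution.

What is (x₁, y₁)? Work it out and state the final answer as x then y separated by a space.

[8; 4,16] for √68; ℓ=2 ⇒ convergent index 1
k=0  a_k=8  p_k/q_k = 8/1
k=1  a_k=4  p_k/q_k = 33/4
(x₁, y₁) = (33, 4);  33² − 68·4² = 1 ✓

33 4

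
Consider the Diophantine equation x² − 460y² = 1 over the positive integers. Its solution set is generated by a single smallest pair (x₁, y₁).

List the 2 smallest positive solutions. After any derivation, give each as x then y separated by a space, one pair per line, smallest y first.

√460 = [21; 2,4,3,1,2,10,2,1,3,4,2,42, …], period ℓ=12 (even) → k=11
k=0  a_k=21  p_k/q_k = 21/1
k=1  a_k=2  p_k/q_k = 43/2
k=2  a_k=4  p_k/q_k = 193/9
k=3  a_k=3  p_k/q_k = 622/29
k=4  a_k=1  p_k/q_k = 815/38
…
k=6  a_k=10  p_k/q_k = 23335/1088
k=7  a_k=2  p_k/q_k = 48922/2281
k=8  a_k=1  p_k/q_k = 72257/3369
k=9  a_k=3  p_k/q_k = 265693/12388
k=10  a_k=4  p_k/q_k = 1135029/52921
k=11  a_k=2  p_k/q_k = 2535751/118230
fundamental: x₁=2535751, y₁=118230  (since 6430033134001 − 460·13978332900 = 1)
(2535751+118230√460)^2 = 12860066268001 + 599603681460√460

2535751 118230
12860066268001 599603681460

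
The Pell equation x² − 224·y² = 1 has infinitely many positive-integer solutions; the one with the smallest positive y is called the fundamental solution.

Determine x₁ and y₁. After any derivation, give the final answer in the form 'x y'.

15 1

√224 → a₀=14, period (1,28); ℓ=2 even so k=1
i=0: a=14 ⇒ p=14, q=1
i=1: a=1 ⇒ p=15, q=1
→ (15, 1).  Check: 15²=225, 224·1²=224, difference 1.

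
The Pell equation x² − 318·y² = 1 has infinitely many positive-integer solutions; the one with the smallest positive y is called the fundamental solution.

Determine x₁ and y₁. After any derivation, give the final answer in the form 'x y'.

107 6

d=318: √d = [17; 1,4,1,34] (ℓ=4, even), read p_3/q_3
k=0  a_k=17  p_k/q_k = 17/1
k=1  a_k=1  p_k/q_k = 18/1
k=2  a_k=4  p_k/q_k = 89/5
k=3  a_k=1  p_k/q_k = 107/6
→ (107, 6).  Check: 107²=11449, 318·6²=11448, difference 1.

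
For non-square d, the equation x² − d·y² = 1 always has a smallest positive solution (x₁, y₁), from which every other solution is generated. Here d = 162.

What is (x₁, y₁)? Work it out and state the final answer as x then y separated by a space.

19601 1540

√162 → a₀=12, period (1,2,1,2,12,2,1,2,1,24); ℓ=10 even so k=9
i=0: a=12 ⇒ p=12, q=1
…
i=3: a=1 ⇒ p=51, q=4
…
i=6: a=2 ⇒ p=3602, q=283
…
i=8: a=2 ⇒ p=14268, q=1121
i=9: a=1 ⇒ p=19601, q=1540
fundamental: x₁=19601, y₁=1540  (since 384199201 − 162·2371600 = 1)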